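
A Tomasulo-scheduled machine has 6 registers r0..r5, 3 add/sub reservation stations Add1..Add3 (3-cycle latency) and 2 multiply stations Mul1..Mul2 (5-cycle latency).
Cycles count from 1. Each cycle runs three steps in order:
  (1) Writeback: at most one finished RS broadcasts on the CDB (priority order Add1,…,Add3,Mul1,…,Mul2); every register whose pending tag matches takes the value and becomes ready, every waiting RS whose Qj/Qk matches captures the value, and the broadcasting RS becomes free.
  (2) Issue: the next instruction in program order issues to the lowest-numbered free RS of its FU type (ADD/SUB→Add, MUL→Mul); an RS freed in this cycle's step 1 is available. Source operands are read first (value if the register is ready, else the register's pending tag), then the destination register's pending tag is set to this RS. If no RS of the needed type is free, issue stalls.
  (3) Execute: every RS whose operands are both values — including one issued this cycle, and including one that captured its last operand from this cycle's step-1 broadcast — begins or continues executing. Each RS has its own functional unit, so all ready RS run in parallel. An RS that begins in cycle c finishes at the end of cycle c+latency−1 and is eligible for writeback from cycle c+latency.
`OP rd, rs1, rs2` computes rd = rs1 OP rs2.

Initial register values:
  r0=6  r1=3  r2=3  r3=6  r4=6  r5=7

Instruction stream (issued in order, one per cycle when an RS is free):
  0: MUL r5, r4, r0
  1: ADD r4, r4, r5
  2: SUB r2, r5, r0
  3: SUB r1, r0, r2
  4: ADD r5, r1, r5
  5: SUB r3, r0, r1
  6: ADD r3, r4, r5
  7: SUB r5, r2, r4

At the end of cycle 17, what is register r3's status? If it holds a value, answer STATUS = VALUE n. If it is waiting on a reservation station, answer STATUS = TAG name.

STATUS = TAG Add3

  c1: issue MUL r5<-Mul1  regs: r0:6,r1:3,r2:3,r3:6,r4:6,r5:Mul1
  c2: issue ADD r4<-Add1  regs: r0:6,r1:3,r2:3,r3:6,r4:Add1,r5:Mul1
  c3: issue SUB r2<-Add2  regs: r0:6,r1:3,r2:Add2,r3:6,r4:Add1,r5:Mul1
  c4: issue SUB r1<-Add3  regs: r0:6,r1:Add3,r2:Add2,r3:6,r4:Add1,r5:Mul1
  c5: stall  regs: r0:6,r1:Add3,r2:Add2,r3:6,r4:Add1,r5:Mul1
  c6: CDB Mul1=36; stall  regs: r0:6,r1:Add3,r2:Add2,r3:6,r4:Add1,r5:36
  c7: stall  regs: r0:6,r1:Add3,r2:Add2,r3:6,r4:Add1,r5:36
  c8: stall  regs: r0:6,r1:Add3,r2:Add2,r3:6,r4:Add1,r5:36
  c9: CDB Add1=42; issue ADD r5<-Add1  regs: r0:6,r1:Add3,r2:Add2,r3:6,r4:42,r5:Add1
  c10: CDB Add2=30; issue SUB r3<-Add2  regs: r0:6,r1:Add3,r2:30,r3:Add2,r4:42,r5:Add1
  c11: stall  regs: r0:6,r1:Add3,r2:30,r3:Add2,r4:42,r5:Add1
  c12: stall  regs: r0:6,r1:Add3,r2:30,r3:Add2,r4:42,r5:Add1
  c13: CDB Add3=-24; issue ADD r3<-Add3  regs: r0:6,r1:-24,r2:30,r3:Add3,r4:42,r5:Add1
  c14: stall  regs: r0:6,r1:-24,r2:30,r3:Add3,r4:42,r5:Add1
  c15: stall  regs: r0:6,r1:-24,r2:30,r3:Add3,r4:42,r5:Add1
  c16: CDB Add1=12; issue SUB r5<-Add1  regs: r0:6,r1:-24,r2:30,r3:Add3,r4:42,r5:Add1
  c17: CDB Add2=30  regs: r0:6,r1:-24,r2:30,r3:Add3,r4:42,r5:Add1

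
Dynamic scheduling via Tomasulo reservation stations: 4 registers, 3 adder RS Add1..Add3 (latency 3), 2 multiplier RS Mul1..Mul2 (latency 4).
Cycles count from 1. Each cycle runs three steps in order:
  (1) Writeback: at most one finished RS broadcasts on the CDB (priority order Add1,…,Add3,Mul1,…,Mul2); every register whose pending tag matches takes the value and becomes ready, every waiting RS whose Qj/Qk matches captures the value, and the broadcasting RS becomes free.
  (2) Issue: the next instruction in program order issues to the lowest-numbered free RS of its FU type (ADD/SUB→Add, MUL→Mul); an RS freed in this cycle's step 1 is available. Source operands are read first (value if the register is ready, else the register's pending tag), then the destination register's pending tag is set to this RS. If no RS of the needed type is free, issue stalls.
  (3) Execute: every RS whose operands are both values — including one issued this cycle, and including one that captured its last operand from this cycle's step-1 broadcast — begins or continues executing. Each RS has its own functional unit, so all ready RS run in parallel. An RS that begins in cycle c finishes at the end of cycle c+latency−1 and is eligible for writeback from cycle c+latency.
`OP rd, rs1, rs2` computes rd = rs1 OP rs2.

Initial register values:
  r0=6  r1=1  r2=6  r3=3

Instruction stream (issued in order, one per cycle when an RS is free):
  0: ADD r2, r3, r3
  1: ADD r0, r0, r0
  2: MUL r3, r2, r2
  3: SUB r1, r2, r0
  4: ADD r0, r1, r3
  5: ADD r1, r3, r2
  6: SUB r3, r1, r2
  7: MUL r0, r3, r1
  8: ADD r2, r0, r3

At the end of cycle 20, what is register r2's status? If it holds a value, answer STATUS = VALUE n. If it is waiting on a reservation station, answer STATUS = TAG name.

  c1: issue ADD r2<-Add1  regs: r0:6,r1:1,r2:Add1,r3:3
  c2: issue ADD r0<-Add2  regs: r0:Add2,r1:1,r2:Add1,r3:3
  c3: issue MUL r3<-Mul1  regs: r0:Add2,r1:1,r2:Add1,r3:Mul1
  c4: CDB Add1=6; issue SUB r1<-Add1  regs: r0:Add2,r1:Add1,r2:6,r3:Mul1
  c5: CDB Add2=12; issue ADD r0<-Add2  regs: r0:Add2,r1:Add1,r2:6,r3:Mul1
  c6: issue ADD r1<-Add3  regs: r0:Add2,r1:Add3,r2:6,r3:Mul1
  c7: stall  regs: r0:Add2,r1:Add3,r2:6,r3:Mul1
  c8: CDB Add1=-6; issue SUB r3<-Add1  regs: r0:Add2,r1:Add3,r2:6,r3:Add1
  c9: CDB Mul1=36; issue MUL r0<-Mul1  regs: r0:Mul1,r1:Add3,r2:6,r3:Add1
  c10: stall  regs: r0:Mul1,r1:Add3,r2:6,r3:Add1
  c11: stall  regs: r0:Mul1,r1:Add3,r2:6,r3:Add1
  c12: CDB Add2=30; issue ADD r2<-Add2  regs: r0:Mul1,r1:Add3,r2:Add2,r3:Add1
  c13: CDB Add3=42  regs: r0:Mul1,r1:42,r2:Add2,r3:Add1
  c14: -  regs: r0:Mul1,r1:42,r2:Add2,r3:Add1
  c15: -  regs: r0:Mul1,r1:42,r2:Add2,r3:Add1
  c16: CDB Add1=36  regs: r0:Mul1,r1:42,r2:Add2,r3:36
  c17: -  regs: r0:Mul1,r1:42,r2:Add2,r3:36
  c18: -  regs: r0:Mul1,r1:42,r2:Add2,r3:36
  c19: -  regs: r0:Mul1,r1:42,r2:Add2,r3:36
  c20: CDB Mul1=1512  regs: r0:1512,r1:42,r2:Add2,r3:36

STATUS = TAG Add2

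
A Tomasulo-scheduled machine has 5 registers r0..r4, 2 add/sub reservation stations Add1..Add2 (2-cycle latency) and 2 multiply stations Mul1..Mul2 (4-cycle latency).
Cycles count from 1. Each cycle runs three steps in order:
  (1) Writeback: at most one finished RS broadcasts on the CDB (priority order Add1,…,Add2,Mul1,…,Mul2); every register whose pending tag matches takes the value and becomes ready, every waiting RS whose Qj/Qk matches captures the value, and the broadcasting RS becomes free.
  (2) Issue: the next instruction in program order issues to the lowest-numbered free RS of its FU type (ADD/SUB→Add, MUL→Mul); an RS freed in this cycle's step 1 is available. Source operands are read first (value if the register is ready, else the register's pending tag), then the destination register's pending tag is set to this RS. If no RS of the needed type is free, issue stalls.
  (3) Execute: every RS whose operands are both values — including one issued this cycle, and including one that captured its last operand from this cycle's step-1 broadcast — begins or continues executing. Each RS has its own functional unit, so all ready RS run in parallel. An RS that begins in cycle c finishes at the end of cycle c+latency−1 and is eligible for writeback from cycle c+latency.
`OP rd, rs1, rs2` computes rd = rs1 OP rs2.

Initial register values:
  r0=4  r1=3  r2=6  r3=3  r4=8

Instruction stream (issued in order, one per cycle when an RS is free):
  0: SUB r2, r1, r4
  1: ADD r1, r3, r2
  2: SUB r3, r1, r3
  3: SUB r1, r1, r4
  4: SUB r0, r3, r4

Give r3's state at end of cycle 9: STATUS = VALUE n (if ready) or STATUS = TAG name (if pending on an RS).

  c1: issue SUB r2<-Add1  regs: r0:4,r1:3,r2:Add1,r3:3,r4:8
  c2: issue ADD r1<-Add2  regs: r0:4,r1:Add2,r2:Add1,r3:3,r4:8
  c3: CDB Add1=-5; issue SUB r3<-Add1  regs: r0:4,r1:Add2,r2:-5,r3:Add1,r4:8
  c4: stall  regs: r0:4,r1:Add2,r2:-5,r3:Add1,r4:8
  c5: CDB Add2=-2; issue SUB r1<-Add2  regs: r0:4,r1:Add2,r2:-5,r3:Add1,r4:8
  c6: stall  regs: r0:4,r1:Add2,r2:-5,r3:Add1,r4:8
  c7: CDB Add1=-5; issue SUB r0<-Add1  regs: r0:Add1,r1:Add2,r2:-5,r3:-5,r4:8
  c8: CDB Add2=-10  regs: r0:Add1,r1:-10,r2:-5,r3:-5,r4:8
  c9: CDB Add1=-13  regs: r0:-13,r1:-10,r2:-5,r3:-5,r4:8

STATUS = VALUE -5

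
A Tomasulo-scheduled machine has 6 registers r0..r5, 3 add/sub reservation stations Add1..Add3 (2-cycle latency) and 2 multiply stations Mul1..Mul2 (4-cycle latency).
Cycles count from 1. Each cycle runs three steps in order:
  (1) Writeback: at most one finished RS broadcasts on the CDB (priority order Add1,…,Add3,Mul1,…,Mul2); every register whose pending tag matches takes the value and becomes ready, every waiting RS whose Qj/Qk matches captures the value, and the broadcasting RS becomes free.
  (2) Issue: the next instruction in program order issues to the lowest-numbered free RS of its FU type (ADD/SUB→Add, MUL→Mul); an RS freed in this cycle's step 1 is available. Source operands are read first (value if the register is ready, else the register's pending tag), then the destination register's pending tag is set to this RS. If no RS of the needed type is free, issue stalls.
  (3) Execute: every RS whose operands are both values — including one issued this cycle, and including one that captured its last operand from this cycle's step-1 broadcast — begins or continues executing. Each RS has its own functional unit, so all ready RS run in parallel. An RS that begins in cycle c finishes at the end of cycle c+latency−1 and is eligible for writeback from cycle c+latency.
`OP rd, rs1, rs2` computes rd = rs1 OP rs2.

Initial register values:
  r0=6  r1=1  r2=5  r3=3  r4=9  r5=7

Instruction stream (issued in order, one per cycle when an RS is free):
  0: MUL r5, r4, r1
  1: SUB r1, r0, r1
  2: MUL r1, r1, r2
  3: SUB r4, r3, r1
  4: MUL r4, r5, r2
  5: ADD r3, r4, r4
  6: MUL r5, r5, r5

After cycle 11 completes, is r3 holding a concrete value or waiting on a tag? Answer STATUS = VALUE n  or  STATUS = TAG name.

STATUS = VALUE 90

cycle 1: issue MUL r5<-Mul1 // r0:6,r1:1,r2:5,r3:3,r4:9,r5:Mul1
cycle 2: issue SUB r1<-Add1 // r0:6,r1:Add1,r2:5,r3:3,r4:9,r5:Mul1
cycle 3: issue MUL r1<-Mul2 // r0:6,r1:Mul2,r2:5,r3:3,r4:9,r5:Mul1
cycle 4: CDB Add1=5; issue SUB r4<-Add1 // r0:6,r1:Mul2,r2:5,r3:3,r4:Add1,r5:Mul1
cycle 5: CDB Mul1=9; issue MUL r4<-Mul1 // r0:6,r1:Mul2,r2:5,r3:3,r4:Mul1,r5:9
cycle 6: issue ADD r3<-Add2 // r0:6,r1:Mul2,r2:5,r3:Add2,r4:Mul1,r5:9
cycle 7: stall // r0:6,r1:Mul2,r2:5,r3:Add2,r4:Mul1,r5:9
cycle 8: CDB Mul2=25; issue MUL r5<-Mul2 // r0:6,r1:25,r2:5,r3:Add2,r4:Mul1,r5:Mul2
cycle 9: CDB Mul1=45 // r0:6,r1:25,r2:5,r3:Add2,r4:45,r5:Mul2
cycle 10: CDB Add1=-22 // r0:6,r1:25,r2:5,r3:Add2,r4:45,r5:Mul2
cycle 11: CDB Add2=90 // r0:6,r1:25,r2:5,r3:90,r4:45,r5:Mul2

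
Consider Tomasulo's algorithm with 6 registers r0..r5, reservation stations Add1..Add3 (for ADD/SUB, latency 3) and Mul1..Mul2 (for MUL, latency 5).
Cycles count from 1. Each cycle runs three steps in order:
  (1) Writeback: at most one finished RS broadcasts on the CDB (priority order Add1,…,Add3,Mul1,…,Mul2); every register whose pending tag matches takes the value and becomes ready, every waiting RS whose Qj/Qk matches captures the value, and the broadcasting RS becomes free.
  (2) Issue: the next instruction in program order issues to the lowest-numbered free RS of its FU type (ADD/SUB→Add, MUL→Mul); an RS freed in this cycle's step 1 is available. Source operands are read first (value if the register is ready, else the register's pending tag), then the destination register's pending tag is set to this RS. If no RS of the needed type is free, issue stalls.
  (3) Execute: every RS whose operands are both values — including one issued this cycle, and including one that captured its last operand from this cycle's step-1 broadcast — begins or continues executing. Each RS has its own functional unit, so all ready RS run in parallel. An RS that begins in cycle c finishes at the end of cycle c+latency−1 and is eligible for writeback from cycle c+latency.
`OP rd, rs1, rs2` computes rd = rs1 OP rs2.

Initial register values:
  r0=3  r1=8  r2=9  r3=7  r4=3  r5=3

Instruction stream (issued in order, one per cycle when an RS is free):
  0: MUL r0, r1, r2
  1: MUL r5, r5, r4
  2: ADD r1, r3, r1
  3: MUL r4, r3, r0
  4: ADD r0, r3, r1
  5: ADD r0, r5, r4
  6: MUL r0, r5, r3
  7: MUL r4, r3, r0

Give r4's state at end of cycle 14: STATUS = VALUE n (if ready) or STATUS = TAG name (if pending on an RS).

c1: issue MUL r0<-Mul1 | r0:Mul1,r1:8,r2:9,r3:7,r4:3,r5:3
c2: issue MUL r5<-Mul2 | r0:Mul1,r1:8,r2:9,r3:7,r4:3,r5:Mul2
c3: issue ADD r1<-Add1 | r0:Mul1,r1:Add1,r2:9,r3:7,r4:3,r5:Mul2
c4: stall | r0:Mul1,r1:Add1,r2:9,r3:7,r4:3,r5:Mul2
c5: stall | r0:Mul1,r1:Add1,r2:9,r3:7,r4:3,r5:Mul2
c6: CDB Add1=15; stall | r0:Mul1,r1:15,r2:9,r3:7,r4:3,r5:Mul2
c7: CDB Mul1=72; issue MUL r4<-Mul1 | r0:72,r1:15,r2:9,r3:7,r4:Mul1,r5:Mul2
c8: CDB Mul2=9; issue ADD r0<-Add1 | r0:Add1,r1:15,r2:9,r3:7,r4:Mul1,r5:9
c9: issue ADD r0<-Add2 | r0:Add2,r1:15,r2:9,r3:7,r4:Mul1,r5:9
c10: issue MUL r0<-Mul2 | r0:Mul2,r1:15,r2:9,r3:7,r4:Mul1,r5:9
c11: CDB Add1=22; stall | r0:Mul2,r1:15,r2:9,r3:7,r4:Mul1,r5:9
c12: CDB Mul1=504; issue MUL r4<-Mul1 | r0:Mul2,r1:15,r2:9,r3:7,r4:Mul1,r5:9
c13: - | r0:Mul2,r1:15,r2:9,r3:7,r4:Mul1,r5:9
c14: - | r0:Mul2,r1:15,r2:9,r3:7,r4:Mul1,r5:9

STATUS = TAG Mul1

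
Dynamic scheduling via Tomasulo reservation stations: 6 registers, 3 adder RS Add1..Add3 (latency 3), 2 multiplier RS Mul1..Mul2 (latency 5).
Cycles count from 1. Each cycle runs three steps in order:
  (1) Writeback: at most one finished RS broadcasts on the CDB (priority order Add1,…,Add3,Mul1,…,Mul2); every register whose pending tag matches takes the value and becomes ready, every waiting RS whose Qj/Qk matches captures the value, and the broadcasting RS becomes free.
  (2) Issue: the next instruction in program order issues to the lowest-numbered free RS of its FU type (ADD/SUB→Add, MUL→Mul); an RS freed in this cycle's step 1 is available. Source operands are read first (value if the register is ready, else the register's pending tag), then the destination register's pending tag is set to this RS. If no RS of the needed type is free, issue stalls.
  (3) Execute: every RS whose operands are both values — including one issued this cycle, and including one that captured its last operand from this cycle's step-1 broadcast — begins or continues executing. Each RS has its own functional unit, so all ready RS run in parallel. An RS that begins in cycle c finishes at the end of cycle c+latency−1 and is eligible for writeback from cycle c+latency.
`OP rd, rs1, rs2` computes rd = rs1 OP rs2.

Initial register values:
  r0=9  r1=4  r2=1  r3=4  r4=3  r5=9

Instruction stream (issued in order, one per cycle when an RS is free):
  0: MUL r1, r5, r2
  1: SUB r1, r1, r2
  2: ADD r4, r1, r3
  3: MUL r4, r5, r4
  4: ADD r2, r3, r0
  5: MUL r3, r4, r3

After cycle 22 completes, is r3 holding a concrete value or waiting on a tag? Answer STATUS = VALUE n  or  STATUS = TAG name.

STATUS = VALUE 432

cycle 1: issue MUL r1<-Mul1 // r0:9,r1:Mul1,r2:1,r3:4,r4:3,r5:9
cycle 2: issue SUB r1<-Add1 // r0:9,r1:Add1,r2:1,r3:4,r4:3,r5:9
cycle 3: issue ADD r4<-Add2 // r0:9,r1:Add1,r2:1,r3:4,r4:Add2,r5:9
cycle 4: issue MUL r4<-Mul2 // r0:9,r1:Add1,r2:1,r3:4,r4:Mul2,r5:9
cycle 5: issue ADD r2<-Add3 // r0:9,r1:Add1,r2:Add3,r3:4,r4:Mul2,r5:9
cycle 6: CDB Mul1=9; issue MUL r3<-Mul1 // r0:9,r1:Add1,r2:Add3,r3:Mul1,r4:Mul2,r5:9
cycle 7: - // r0:9,r1:Add1,r2:Add3,r3:Mul1,r4:Mul2,r5:9
cycle 8: CDB Add3=13 // r0:9,r1:Add1,r2:13,r3:Mul1,r4:Mul2,r5:9
cycle 9: CDB Add1=8 // r0:9,r1:8,r2:13,r3:Mul1,r4:Mul2,r5:9
cycle 10: - // r0:9,r1:8,r2:13,r3:Mul1,r4:Mul2,r5:9
cycle 11: - // r0:9,r1:8,r2:13,r3:Mul1,r4:Mul2,r5:9
cycle 12: CDB Add2=12 // r0:9,r1:8,r2:13,r3:Mul1,r4:Mul2,r5:9
cycle 13: - // r0:9,r1:8,r2:13,r3:Mul1,r4:Mul2,r5:9
cycle 14: - // r0:9,r1:8,r2:13,r3:Mul1,r4:Mul2,r5:9
cycle 15: - // r0:9,r1:8,r2:13,r3:Mul1,r4:Mul2,r5:9
cycle 16: - // r0:9,r1:8,r2:13,r3:Mul1,r4:Mul2,r5:9
cycle 17: CDB Mul2=108 // r0:9,r1:8,r2:13,r3:Mul1,r4:108,r5:9
cycle 18: - // r0:9,r1:8,r2:13,r3:Mul1,r4:108,r5:9
cycle 19: - // r0:9,r1:8,r2:13,r3:Mul1,r4:108,r5:9
cycle 20: - // r0:9,r1:8,r2:13,r3:Mul1,r4:108,r5:9
cycle 21: - // r0:9,r1:8,r2:13,r3:Mul1,r4:108,r5:9
cycle 22: CDB Mul1=432 // r0:9,r1:8,r2:13,r3:432,r4:108,r5:9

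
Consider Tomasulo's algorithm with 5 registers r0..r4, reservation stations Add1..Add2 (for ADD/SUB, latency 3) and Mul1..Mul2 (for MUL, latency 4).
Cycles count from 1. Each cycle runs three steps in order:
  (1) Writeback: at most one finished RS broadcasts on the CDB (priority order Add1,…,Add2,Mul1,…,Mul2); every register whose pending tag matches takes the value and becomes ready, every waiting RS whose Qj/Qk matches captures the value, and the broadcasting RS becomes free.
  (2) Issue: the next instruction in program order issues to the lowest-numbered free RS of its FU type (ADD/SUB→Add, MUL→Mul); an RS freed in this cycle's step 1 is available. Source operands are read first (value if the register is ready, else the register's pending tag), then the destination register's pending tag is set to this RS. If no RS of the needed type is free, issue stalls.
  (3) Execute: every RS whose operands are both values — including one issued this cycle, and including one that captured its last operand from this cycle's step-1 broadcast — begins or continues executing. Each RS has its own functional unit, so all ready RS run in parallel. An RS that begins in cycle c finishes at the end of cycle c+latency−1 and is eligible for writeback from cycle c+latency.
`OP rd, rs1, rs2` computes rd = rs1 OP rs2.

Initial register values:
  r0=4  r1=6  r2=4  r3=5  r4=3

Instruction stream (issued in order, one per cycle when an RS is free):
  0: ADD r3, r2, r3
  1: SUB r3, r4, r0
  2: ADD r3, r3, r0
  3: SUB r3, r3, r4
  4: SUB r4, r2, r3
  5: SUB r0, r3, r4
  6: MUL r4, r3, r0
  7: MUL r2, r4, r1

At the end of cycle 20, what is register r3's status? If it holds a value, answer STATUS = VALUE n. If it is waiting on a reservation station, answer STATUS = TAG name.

c1: issue ADD r3<-Add1 | r0:4,r1:6,r2:4,r3:Add1,r4:3
c2: issue SUB r3<-Add2 | r0:4,r1:6,r2:4,r3:Add2,r4:3
c3: stall | r0:4,r1:6,r2:4,r3:Add2,r4:3
c4: CDB Add1=9; issue ADD r3<-Add1 | r0:4,r1:6,r2:4,r3:Add1,r4:3
c5: CDB Add2=-1; issue SUB r3<-Add2 | r0:4,r1:6,r2:4,r3:Add2,r4:3
c6: stall | r0:4,r1:6,r2:4,r3:Add2,r4:3
c7: stall | r0:4,r1:6,r2:4,r3:Add2,r4:3
c8: CDB Add1=3; issue SUB r4<-Add1 | r0:4,r1:6,r2:4,r3:Add2,r4:Add1
c9: stall | r0:4,r1:6,r2:4,r3:Add2,r4:Add1
c10: stall | r0:4,r1:6,r2:4,r3:Add2,r4:Add1
c11: CDB Add2=0; issue SUB r0<-Add2 | r0:Add2,r1:6,r2:4,r3:0,r4:Add1
c12: issue MUL r4<-Mul1 | r0:Add2,r1:6,r2:4,r3:0,r4:Mul1
c13: issue MUL r2<-Mul2 | r0:Add2,r1:6,r2:Mul2,r3:0,r4:Mul1
c14: CDB Add1=4 | r0:Add2,r1:6,r2:Mul2,r3:0,r4:Mul1
c15: - | r0:Add2,r1:6,r2:Mul2,r3:0,r4:Mul1
c16: - | r0:Add2,r1:6,r2:Mul2,r3:0,r4:Mul1
c17: CDB Add2=-4 | r0:-4,r1:6,r2:Mul2,r3:0,r4:Mul1
c18: - | r0:-4,r1:6,r2:Mul2,r3:0,r4:Mul1
c19: - | r0:-4,r1:6,r2:Mul2,r3:0,r4:Mul1
c20: - | r0:-4,r1:6,r2:Mul2,r3:0,r4:Mul1

STATUS = VALUE 0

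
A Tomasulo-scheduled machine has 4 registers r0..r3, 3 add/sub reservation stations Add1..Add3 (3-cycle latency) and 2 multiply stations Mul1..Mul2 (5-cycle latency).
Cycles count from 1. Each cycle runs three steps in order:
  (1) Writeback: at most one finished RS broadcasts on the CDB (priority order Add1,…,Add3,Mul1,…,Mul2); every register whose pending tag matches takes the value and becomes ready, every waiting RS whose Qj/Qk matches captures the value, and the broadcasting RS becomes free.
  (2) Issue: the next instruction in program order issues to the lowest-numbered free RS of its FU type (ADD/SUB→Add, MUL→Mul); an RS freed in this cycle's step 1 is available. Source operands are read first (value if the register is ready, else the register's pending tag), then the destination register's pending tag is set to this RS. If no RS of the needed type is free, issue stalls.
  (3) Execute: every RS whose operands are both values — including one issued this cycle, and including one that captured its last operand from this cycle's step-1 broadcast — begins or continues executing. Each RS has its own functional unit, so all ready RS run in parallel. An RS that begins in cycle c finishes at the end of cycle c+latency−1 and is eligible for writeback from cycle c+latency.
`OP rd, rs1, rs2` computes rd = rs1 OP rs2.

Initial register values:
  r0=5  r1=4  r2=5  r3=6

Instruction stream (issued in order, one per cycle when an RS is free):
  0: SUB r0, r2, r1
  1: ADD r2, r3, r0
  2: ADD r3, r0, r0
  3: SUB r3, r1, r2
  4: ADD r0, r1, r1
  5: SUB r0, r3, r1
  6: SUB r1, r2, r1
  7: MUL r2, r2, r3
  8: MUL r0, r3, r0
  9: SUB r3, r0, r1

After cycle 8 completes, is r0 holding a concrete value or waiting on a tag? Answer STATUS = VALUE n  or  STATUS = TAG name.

cycle 1: issue SUB r0<-Add1 // r0:Add1,r1:4,r2:5,r3:6
cycle 2: issue ADD r2<-Add2 // r0:Add1,r1:4,r2:Add2,r3:6
cycle 3: issue ADD r3<-Add3 // r0:Add1,r1:4,r2:Add2,r3:Add3
cycle 4: CDB Add1=1; issue SUB r3<-Add1 // r0:1,r1:4,r2:Add2,r3:Add1
cycle 5: stall // r0:1,r1:4,r2:Add2,r3:Add1
cycle 6: stall // r0:1,r1:4,r2:Add2,r3:Add1
cycle 7: CDB Add2=7; issue ADD r0<-Add2 // r0:Add2,r1:4,r2:7,r3:Add1
cycle 8: CDB Add3=2; issue SUB r0<-Add3 // r0:Add3,r1:4,r2:7,r3:Add1

STATUS = TAG Add3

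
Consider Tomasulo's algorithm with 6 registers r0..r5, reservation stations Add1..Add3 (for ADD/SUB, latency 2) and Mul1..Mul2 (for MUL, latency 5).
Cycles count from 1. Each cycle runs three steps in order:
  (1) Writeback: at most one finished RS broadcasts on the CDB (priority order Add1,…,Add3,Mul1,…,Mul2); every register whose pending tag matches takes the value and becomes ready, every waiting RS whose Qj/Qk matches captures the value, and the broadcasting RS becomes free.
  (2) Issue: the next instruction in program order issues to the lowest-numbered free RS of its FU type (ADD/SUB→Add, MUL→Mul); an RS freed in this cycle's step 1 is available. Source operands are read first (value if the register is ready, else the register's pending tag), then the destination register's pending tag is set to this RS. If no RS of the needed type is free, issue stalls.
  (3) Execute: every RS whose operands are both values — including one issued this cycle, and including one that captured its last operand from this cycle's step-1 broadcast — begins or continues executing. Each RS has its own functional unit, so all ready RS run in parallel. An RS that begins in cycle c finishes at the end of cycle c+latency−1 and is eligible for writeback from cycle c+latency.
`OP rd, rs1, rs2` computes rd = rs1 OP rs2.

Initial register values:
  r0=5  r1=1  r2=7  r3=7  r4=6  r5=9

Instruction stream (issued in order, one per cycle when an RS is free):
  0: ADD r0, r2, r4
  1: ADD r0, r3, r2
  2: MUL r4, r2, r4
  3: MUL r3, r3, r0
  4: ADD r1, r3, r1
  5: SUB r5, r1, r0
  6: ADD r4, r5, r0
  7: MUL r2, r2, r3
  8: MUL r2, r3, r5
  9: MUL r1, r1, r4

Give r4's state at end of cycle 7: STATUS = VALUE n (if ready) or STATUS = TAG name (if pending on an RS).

STATUS = TAG Add3

  c1: issue ADD r0<-Add1  regs: r0:Add1,r1:1,r2:7,r3:7,r4:6,r5:9
  c2: issue ADD r0<-Add2  regs: r0:Add2,r1:1,r2:7,r3:7,r4:6,r5:9
  c3: CDB Add1=13; issue MUL r4<-Mul1  regs: r0:Add2,r1:1,r2:7,r3:7,r4:Mul1,r5:9
  c4: CDB Add2=14; issue MUL r3<-Mul2  regs: r0:14,r1:1,r2:7,r3:Mul2,r4:Mul1,r5:9
  c5: issue ADD r1<-Add1  regs: r0:14,r1:Add1,r2:7,r3:Mul2,r4:Mul1,r5:9
  c6: issue SUB r5<-Add2  regs: r0:14,r1:Add1,r2:7,r3:Mul2,r4:Mul1,r5:Add2
  c7: issue ADD r4<-Add3  regs: r0:14,r1:Add1,r2:7,r3:Mul2,r4:Add3,r5:Add2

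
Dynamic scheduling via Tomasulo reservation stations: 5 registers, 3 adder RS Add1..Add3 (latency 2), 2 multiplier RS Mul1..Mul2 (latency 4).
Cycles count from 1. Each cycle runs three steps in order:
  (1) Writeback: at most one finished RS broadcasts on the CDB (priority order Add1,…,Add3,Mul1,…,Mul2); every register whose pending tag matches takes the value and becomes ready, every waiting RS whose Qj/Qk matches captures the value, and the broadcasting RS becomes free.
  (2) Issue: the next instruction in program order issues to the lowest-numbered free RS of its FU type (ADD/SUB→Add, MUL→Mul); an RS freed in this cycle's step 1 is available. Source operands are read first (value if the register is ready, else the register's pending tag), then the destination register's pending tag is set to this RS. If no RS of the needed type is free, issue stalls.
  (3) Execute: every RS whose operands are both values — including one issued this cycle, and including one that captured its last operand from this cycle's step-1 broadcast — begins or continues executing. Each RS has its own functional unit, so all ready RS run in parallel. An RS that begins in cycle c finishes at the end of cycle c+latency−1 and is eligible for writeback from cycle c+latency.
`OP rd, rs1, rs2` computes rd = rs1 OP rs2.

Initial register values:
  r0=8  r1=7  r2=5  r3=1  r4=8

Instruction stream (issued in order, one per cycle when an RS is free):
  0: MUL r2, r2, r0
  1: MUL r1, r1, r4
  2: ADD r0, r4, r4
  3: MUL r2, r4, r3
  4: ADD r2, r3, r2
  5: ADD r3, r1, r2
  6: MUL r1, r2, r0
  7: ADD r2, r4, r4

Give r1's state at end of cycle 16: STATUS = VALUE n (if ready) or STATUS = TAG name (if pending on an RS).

STATUS = VALUE 144

c1: issue MUL r2<-Mul1 | r0:8,r1:7,r2:Mul1,r3:1,r4:8
c2: issue MUL r1<-Mul2 | r0:8,r1:Mul2,r2:Mul1,r3:1,r4:8
c3: issue ADD r0<-Add1 | r0:Add1,r1:Mul2,r2:Mul1,r3:1,r4:8
c4: stall | r0:Add1,r1:Mul2,r2:Mul1,r3:1,r4:8
c5: CDB Add1=16; stall | r0:16,r1:Mul2,r2:Mul1,r3:1,r4:8
c6: CDB Mul1=40; issue MUL r2<-Mul1 | r0:16,r1:Mul2,r2:Mul1,r3:1,r4:8
c7: CDB Mul2=56; issue ADD r2<-Add1 | r0:16,r1:56,r2:Add1,r3:1,r4:8
c8: issue ADD r3<-Add2 | r0:16,r1:56,r2:Add1,r3:Add2,r4:8
c9: issue MUL r1<-Mul2 | r0:16,r1:Mul2,r2:Add1,r3:Add2,r4:8
c10: CDB Mul1=8; issue ADD r2<-Add3 | r0:16,r1:Mul2,r2:Add3,r3:Add2,r4:8
c11: - | r0:16,r1:Mul2,r2:Add3,r3:Add2,r4:8
c12: CDB Add1=9 | r0:16,r1:Mul2,r2:Add3,r3:Add2,r4:8
c13: CDB Add3=16 | r0:16,r1:Mul2,r2:16,r3:Add2,r4:8
c14: CDB Add2=65 | r0:16,r1:Mul2,r2:16,r3:65,r4:8
c15: - | r0:16,r1:Mul2,r2:16,r3:65,r4:8
c16: CDB Mul2=144 | r0:16,r1:144,r2:16,r3:65,r4:8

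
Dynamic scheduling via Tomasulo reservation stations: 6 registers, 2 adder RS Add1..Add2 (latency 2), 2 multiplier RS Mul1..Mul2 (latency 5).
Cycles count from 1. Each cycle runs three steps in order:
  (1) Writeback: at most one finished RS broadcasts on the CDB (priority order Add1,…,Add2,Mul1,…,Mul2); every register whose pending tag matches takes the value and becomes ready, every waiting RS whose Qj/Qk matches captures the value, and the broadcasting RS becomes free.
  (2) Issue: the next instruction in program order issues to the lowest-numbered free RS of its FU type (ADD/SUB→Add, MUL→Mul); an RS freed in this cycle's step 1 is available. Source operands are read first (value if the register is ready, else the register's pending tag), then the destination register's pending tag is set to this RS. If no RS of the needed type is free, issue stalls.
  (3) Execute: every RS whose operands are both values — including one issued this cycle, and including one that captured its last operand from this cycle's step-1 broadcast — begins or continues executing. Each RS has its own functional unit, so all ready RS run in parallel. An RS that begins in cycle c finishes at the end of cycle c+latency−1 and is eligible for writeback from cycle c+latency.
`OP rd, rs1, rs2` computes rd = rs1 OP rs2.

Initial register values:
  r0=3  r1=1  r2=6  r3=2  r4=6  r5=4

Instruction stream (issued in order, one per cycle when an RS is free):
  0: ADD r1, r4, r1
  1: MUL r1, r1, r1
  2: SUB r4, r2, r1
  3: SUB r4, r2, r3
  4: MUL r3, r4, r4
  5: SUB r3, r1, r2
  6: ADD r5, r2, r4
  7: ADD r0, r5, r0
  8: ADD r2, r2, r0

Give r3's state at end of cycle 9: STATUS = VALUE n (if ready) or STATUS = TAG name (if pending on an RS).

c1: issue ADD r1<-Add1 | r0:3,r1:Add1,r2:6,r3:2,r4:6,r5:4
c2: issue MUL r1<-Mul1 | r0:3,r1:Mul1,r2:6,r3:2,r4:6,r5:4
c3: CDB Add1=7; issue SUB r4<-Add1 | r0:3,r1:Mul1,r2:6,r3:2,r4:Add1,r5:4
c4: issue SUB r4<-Add2 | r0:3,r1:Mul1,r2:6,r3:2,r4:Add2,r5:4
c5: issue MUL r3<-Mul2 | r0:3,r1:Mul1,r2:6,r3:Mul2,r4:Add2,r5:4
c6: CDB Add2=4; issue SUB r3<-Add2 | r0:3,r1:Mul1,r2:6,r3:Add2,r4:4,r5:4
c7: stall | r0:3,r1:Mul1,r2:6,r3:Add2,r4:4,r5:4
c8: CDB Mul1=49; stall | r0:3,r1:49,r2:6,r3:Add2,r4:4,r5:4
c9: stall | r0:3,r1:49,r2:6,r3:Add2,r4:4,r5:4

STATUS = TAG Add2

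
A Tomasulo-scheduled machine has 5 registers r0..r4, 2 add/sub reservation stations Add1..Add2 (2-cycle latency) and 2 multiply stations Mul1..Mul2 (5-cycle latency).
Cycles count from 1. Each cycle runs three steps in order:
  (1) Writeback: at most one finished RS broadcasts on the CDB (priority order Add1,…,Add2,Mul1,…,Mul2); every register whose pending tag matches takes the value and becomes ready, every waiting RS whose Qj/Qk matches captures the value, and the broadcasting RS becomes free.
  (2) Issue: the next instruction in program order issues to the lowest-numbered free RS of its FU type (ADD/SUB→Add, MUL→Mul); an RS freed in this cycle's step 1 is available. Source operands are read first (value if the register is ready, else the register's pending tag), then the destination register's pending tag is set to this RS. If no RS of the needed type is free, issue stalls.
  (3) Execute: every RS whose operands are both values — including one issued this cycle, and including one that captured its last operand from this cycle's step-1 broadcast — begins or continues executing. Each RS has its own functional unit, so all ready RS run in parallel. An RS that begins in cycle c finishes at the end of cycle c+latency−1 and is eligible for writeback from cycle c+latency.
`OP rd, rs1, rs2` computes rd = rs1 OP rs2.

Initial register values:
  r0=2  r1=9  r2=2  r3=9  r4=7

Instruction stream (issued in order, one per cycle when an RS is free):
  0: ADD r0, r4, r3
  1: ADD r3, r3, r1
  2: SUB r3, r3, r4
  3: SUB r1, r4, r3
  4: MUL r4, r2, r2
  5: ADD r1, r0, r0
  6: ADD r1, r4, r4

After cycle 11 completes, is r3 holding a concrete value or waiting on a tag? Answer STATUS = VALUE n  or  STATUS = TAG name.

cycle 1: issue ADD r0<-Add1 // r0:Add1,r1:9,r2:2,r3:9,r4:7
cycle 2: issue ADD r3<-Add2 // r0:Add1,r1:9,r2:2,r3:Add2,r4:7
cycle 3: CDB Add1=16; issue SUB r3<-Add1 // r0:16,r1:9,r2:2,r3:Add1,r4:7
cycle 4: CDB Add2=18; issue SUB r1<-Add2 // r0:16,r1:Add2,r2:2,r3:Add1,r4:7
cycle 5: issue MUL r4<-Mul1 // r0:16,r1:Add2,r2:2,r3:Add1,r4:Mul1
cycle 6: CDB Add1=11; issue ADD r1<-Add1 // r0:16,r1:Add1,r2:2,r3:11,r4:Mul1
cycle 7: stall // r0:16,r1:Add1,r2:2,r3:11,r4:Mul1
cycle 8: CDB Add1=32; issue ADD r1<-Add1 // r0:16,r1:Add1,r2:2,r3:11,r4:Mul1
cycle 9: CDB Add2=-4 // r0:16,r1:Add1,r2:2,r3:11,r4:Mul1
cycle 10: CDB Mul1=4 // r0:16,r1:Add1,r2:2,r3:11,r4:4
cycle 11: - // r0:16,r1:Add1,r2:2,r3:11,r4:4

STATUS = VALUE 11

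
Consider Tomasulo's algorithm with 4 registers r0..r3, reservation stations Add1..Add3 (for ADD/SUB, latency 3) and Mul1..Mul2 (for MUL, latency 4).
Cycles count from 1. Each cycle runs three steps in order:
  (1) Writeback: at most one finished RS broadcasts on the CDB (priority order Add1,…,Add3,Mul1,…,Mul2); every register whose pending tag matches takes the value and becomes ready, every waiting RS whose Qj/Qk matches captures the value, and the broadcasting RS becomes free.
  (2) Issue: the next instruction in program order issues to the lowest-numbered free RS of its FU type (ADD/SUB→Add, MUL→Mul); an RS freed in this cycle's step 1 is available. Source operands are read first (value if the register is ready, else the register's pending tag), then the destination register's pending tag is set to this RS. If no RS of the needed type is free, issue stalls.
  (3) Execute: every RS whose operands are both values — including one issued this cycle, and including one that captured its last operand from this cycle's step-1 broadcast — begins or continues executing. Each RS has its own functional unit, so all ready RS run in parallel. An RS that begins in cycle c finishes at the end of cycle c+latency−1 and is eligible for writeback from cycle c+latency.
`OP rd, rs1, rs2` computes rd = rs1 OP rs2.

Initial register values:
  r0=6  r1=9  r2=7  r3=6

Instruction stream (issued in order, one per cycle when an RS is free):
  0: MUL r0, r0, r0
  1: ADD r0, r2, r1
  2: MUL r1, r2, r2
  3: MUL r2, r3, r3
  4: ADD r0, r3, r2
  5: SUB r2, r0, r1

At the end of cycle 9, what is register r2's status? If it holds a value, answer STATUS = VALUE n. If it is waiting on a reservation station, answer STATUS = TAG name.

STATUS = TAG Add2

cycle 1: issue MUL r0<-Mul1 // r0:Mul1,r1:9,r2:7,r3:6
cycle 2: issue ADD r0<-Add1 // r0:Add1,r1:9,r2:7,r3:6
cycle 3: issue MUL r1<-Mul2 // r0:Add1,r1:Mul2,r2:7,r3:6
cycle 4: stall // r0:Add1,r1:Mul2,r2:7,r3:6
cycle 5: CDB Add1=16; stall // r0:16,r1:Mul2,r2:7,r3:6
cycle 6: CDB Mul1=36; issue MUL r2<-Mul1 // r0:16,r1:Mul2,r2:Mul1,r3:6
cycle 7: CDB Mul2=49; issue ADD r0<-Add1 // r0:Add1,r1:49,r2:Mul1,r3:6
cycle 8: issue SUB r2<-Add2 // r0:Add1,r1:49,r2:Add2,r3:6
cycle 9: - // r0:Add1,r1:49,r2:Add2,r3:6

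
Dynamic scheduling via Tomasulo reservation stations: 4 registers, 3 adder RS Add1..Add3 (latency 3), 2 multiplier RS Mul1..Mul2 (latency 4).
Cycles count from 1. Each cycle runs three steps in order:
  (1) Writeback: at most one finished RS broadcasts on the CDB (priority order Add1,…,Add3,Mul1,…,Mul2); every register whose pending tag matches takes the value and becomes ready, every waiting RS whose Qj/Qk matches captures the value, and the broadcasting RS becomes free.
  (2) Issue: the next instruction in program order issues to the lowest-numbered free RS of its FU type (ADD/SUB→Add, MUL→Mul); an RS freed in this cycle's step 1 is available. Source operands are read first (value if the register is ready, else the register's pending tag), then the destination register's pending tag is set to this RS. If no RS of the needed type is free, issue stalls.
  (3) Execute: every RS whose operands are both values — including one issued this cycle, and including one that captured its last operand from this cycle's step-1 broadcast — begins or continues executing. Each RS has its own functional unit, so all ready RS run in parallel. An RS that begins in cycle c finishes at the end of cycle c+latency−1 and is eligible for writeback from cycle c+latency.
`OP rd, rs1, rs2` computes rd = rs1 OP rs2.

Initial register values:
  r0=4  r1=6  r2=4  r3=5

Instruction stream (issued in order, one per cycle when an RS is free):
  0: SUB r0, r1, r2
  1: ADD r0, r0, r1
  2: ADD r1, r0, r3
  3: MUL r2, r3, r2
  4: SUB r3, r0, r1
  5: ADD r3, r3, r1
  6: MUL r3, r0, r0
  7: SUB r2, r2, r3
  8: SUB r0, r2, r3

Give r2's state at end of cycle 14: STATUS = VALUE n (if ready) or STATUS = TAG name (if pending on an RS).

c1: issue SUB r0<-Add1 | r0:Add1,r1:6,r2:4,r3:5
c2: issue ADD r0<-Add2 | r0:Add2,r1:6,r2:4,r3:5
c3: issue ADD r1<-Add3 | r0:Add2,r1:Add3,r2:4,r3:5
c4: CDB Add1=2; issue MUL r2<-Mul1 | r0:Add2,r1:Add3,r2:Mul1,r3:5
c5: issue SUB r3<-Add1 | r0:Add2,r1:Add3,r2:Mul1,r3:Add1
c6: stall | r0:Add2,r1:Add3,r2:Mul1,r3:Add1
c7: CDB Add2=8; issue ADD r3<-Add2 | r0:8,r1:Add3,r2:Mul1,r3:Add2
c8: CDB Mul1=20; issue MUL r3<-Mul1 | r0:8,r1:Add3,r2:20,r3:Mul1
c9: stall | r0:8,r1:Add3,r2:20,r3:Mul1
c10: CDB Add3=13; issue SUB r2<-Add3 | r0:8,r1:13,r2:Add3,r3:Mul1
c11: stall | r0:8,r1:13,r2:Add3,r3:Mul1
c12: CDB Mul1=64; stall | r0:8,r1:13,r2:Add3,r3:64
c13: CDB Add1=-5; issue SUB r0<-Add1 | r0:Add1,r1:13,r2:Add3,r3:64
c14: - | r0:Add1,r1:13,r2:Add3,r3:64

STATUS = TAG Add3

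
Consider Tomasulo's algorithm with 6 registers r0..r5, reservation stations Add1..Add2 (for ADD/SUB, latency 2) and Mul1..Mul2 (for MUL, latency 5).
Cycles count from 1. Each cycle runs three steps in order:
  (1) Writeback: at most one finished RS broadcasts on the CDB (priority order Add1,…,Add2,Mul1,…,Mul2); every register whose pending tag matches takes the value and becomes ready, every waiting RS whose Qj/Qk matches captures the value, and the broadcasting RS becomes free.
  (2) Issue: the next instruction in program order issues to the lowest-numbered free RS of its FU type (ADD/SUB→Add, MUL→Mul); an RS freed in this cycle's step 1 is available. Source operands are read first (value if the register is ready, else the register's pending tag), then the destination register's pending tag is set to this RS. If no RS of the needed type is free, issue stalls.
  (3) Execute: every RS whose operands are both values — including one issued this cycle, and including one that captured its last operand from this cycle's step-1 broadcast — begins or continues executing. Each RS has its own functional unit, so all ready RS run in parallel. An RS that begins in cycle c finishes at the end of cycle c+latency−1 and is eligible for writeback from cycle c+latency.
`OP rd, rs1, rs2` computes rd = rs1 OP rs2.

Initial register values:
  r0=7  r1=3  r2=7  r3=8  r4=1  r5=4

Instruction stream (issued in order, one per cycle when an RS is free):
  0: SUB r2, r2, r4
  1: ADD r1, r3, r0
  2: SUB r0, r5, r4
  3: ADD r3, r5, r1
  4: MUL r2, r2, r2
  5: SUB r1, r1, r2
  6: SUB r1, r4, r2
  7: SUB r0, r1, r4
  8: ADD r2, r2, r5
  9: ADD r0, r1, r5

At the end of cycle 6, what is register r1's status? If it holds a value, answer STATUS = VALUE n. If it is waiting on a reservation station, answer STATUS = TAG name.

cycle 1: issue SUB r2<-Add1 // r0:7,r1:3,r2:Add1,r3:8,r4:1,r5:4
cycle 2: issue ADD r1<-Add2 // r0:7,r1:Add2,r2:Add1,r3:8,r4:1,r5:4
cycle 3: CDB Add1=6; issue SUB r0<-Add1 // r0:Add1,r1:Add2,r2:6,r3:8,r4:1,r5:4
cycle 4: CDB Add2=15; issue ADD r3<-Add2 // r0:Add1,r1:15,r2:6,r3:Add2,r4:1,r5:4
cycle 5: CDB Add1=3; issue MUL r2<-Mul1 // r0:3,r1:15,r2:Mul1,r3:Add2,r4:1,r5:4
cycle 6: CDB Add2=19; issue SUB r1<-Add1 // r0:3,r1:Add1,r2:Mul1,r3:19,r4:1,r5:4

STATUS = TAG Add1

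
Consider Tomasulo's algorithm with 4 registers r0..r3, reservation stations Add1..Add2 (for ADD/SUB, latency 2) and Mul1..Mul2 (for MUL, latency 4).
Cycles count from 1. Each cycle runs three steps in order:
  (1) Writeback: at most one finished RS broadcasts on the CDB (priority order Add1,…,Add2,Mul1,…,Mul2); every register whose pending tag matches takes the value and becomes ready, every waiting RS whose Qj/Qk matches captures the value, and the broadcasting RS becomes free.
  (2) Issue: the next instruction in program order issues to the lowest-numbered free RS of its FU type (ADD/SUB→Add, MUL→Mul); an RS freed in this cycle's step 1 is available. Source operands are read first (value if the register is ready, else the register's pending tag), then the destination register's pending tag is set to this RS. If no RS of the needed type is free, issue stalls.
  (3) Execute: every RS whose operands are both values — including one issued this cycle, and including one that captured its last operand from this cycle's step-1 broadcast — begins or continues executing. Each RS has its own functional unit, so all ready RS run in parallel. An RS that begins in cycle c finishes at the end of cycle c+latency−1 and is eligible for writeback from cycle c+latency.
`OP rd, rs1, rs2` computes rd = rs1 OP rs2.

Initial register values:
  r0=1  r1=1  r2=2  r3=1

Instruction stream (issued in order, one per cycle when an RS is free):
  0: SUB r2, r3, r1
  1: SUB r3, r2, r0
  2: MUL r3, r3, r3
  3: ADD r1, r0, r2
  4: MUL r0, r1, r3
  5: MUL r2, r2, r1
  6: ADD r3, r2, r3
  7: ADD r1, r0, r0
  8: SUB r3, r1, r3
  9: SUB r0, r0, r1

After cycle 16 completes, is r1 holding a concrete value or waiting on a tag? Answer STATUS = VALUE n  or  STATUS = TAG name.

  c1: issue SUB r2<-Add1  regs: r0:1,r1:1,r2:Add1,r3:1
  c2: issue SUB r3<-Add2  regs: r0:1,r1:1,r2:Add1,r3:Add2
  c3: CDB Add1=0; issue MUL r3<-Mul1  regs: r0:1,r1:1,r2:0,r3:Mul1
  c4: issue ADD r1<-Add1  regs: r0:1,r1:Add1,r2:0,r3:Mul1
  c5: CDB Add2=-1; issue MUL r0<-Mul2  regs: r0:Mul2,r1:Add1,r2:0,r3:Mul1
  c6: CDB Add1=1; stall  regs: r0:Mul2,r1:1,r2:0,r3:Mul1
  c7: stall  regs: r0:Mul2,r1:1,r2:0,r3:Mul1
  c8: stall  regs: r0:Mul2,r1:1,r2:0,r3:Mul1
  c9: CDB Mul1=1; issue MUL r2<-Mul1  regs: r0:Mul2,r1:1,r2:Mul1,r3:1
  c10: issue ADD r3<-Add1  regs: r0:Mul2,r1:1,r2:Mul1,r3:Add1
  c11: issue ADD r1<-Add2  regs: r0:Mul2,r1:Add2,r2:Mul1,r3:Add1
  c12: stall  regs: r0:Mul2,r1:Add2,r2:Mul1,r3:Add1
  c13: CDB Mul1=0; stall  regs: r0:Mul2,r1:Add2,r2:0,r3:Add1
  c14: CDB Mul2=1; stall  regs: r0:1,r1:Add2,r2:0,r3:Add1
  c15: CDB Add1=1; issue SUB r3<-Add1  regs: r0:1,r1:Add2,r2:0,r3:Add1
  c16: CDB Add2=2; issue SUB r0<-Add2  regs: r0:Add2,r1:2,r2:0,r3:Add1

STATUS = VALUE 2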